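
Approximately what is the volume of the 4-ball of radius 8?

V_4(8) = π^(4/2) · (8)^4 / Γ(4/2 + 1) = 2048·π^2 ≈ 20212.9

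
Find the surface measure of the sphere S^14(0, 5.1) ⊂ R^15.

S_15(5.1) = 2·π^(15/2)·(5.1)^14 / Γ(15/2) ≈ 4.60791e+10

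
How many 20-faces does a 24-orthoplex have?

Number of 20-faces = 2^(20+1) · C(24,20+1) = 2097152 · 2024 = 4244635648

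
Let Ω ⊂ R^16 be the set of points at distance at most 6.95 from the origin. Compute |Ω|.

V_16(6.95) = π^(16/2) · (6.95)^16 / Γ(16/2 + 1) ≈ 6.97325e+12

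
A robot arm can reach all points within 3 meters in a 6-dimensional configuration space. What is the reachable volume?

The n-ball volume is π^(n/2)·r^n/Γ(n/2+1). With n=6, r=3: V = 243·π^3/2 ≈ 3767.26.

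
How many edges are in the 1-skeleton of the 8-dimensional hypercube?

The 8-cube has n·2^(n-1) = 8·2^7 = 8·128 = 1024 edges.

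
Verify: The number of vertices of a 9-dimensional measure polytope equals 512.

True. The 9-cube has 2^9 = 512 vertices.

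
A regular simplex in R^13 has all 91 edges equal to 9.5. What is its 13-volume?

For a regular n-simplex with edge a, V = (a^n / n!)·√((n+1)/2^n). With a=9.5, n=13: V ≈ 34.0797.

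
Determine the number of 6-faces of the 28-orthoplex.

f_6(28-orthoplex) = 2^7 · (28 choose 7) = 151557120.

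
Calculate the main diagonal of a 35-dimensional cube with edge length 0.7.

Diagonal = √35 · 0.7 ≈ 4.14126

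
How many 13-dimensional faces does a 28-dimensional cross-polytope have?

f_13(28-orthoplex) = 2^14 · (28 choose 14) = 657270374400.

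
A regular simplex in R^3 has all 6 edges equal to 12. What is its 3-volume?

Volume = (√2/12) · 12³ = 203.647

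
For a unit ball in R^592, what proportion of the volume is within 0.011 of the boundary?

V(inner)/V(outer) = ((1-0.011)/1)^592 ≈ 0.001433, so the shell fraction is 0.998567.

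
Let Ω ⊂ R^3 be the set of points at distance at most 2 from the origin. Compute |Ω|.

V_3(2) = π^(3/2) · (2)^3 / Γ(3/2 + 1) = 32·π/3 ≈ 33.5103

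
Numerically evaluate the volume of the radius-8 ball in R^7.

Volume = π^{7/2}·(8)^7/Γ(9/2) = 33554432·π^3/105 ≈ 9.90855e+06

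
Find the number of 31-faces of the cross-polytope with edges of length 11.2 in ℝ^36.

Number of 31-faces = 2^(31+1) · C(36,31+1) = 4294967296 · 58905 = 252995048570880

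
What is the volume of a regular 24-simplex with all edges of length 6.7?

V = (6.7^24 / 24!) · √((24+1) / 2^24) ≈ 1.31735e-07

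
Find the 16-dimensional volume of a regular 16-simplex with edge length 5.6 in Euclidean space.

V = (5.6^16 / 16!) · √((16+1) / 2^16) ≈ 0.000720068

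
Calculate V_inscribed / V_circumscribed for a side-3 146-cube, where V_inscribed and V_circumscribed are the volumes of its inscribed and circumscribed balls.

Volume scales as r^n, and r_in/r_out = 1/√146, giving (1/√146)^146 ≈ 1.00517e-158.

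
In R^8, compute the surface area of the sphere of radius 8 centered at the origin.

S_8(8) = 2·π^(8/2)·(8)^7 / Γ(8/2) = 2097152·π^4/3 ≈ 6.80939e+07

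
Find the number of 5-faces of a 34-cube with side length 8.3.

Choose 5 of 34 axes to span the face (C(34,5) = 278256 ways), then fix each of the remaining 29 coordinates at one of its two extreme values (2^29 = 536870912 ways): 278256·536870912 = 149387552489472.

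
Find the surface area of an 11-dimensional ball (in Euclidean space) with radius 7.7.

S_11(7.7) = 2·π^(11/2)·(7.7)^10 / Γ(11/2) ≈ 1.51846e+10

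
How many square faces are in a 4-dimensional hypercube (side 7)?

f_2(4-cube) = (4 choose 2) · 2^2 = 24.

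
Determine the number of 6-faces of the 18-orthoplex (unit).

An n-cross-polytope has 2^(k+1)·C(n,k+1) k-faces. Here 2^7·C(18,7) = 128·31824 = 4073472.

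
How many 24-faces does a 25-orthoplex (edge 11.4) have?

f_24(25-orthoplex) = 2^25 · (25 choose 25) = 33554432.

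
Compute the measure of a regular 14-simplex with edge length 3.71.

For a regular n-simplex with edge a, V = (a^n / n!)·√((n+1)/2^n). With a=3.71, n=14: V ≈ 3.24834e-05.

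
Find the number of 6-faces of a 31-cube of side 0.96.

An n-cube has C(n,k)·2^(n-k) k-faces. Here C(31,6)·2^25 = 736281·33554432 = 24705490747392.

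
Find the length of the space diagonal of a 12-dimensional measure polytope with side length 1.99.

The space diagonal of an n-cube of side s is s√n. Here 1.99·√12 ≈ 6.89356.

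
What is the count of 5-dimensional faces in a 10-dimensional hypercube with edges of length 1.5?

f_5(10-cube) = (10 choose 5) · 2^5 = 8064.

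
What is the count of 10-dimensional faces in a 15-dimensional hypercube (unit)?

An n-cube has C(n,k)·2^(n-k) k-faces. Here C(15,10)·2^5 = 3003·32 = 96096.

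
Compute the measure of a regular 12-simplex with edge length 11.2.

For a regular n-simplex with edge a, V = (a^n / n!)·√((n+1)/2^n). With a=11.2, n=12: V ≈ 458.217.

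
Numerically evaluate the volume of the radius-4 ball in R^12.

Volume = π^{12/2}·(4)^12/Γ(7) = 1048576·π^6/45 ≈ 2.2402e+07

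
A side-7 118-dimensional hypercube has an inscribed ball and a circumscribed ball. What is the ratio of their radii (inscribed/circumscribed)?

r_in / r_out = (7/2) / (7√118/2) = 1/√118 ≈ 0.0920575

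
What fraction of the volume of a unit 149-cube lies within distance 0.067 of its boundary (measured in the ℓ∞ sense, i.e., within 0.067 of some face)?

The inner cube has side 1-2·0.067 = 0.866 and volume (0.866)^149 ≈ 4.9e-10, so the shell holds 1 - 4.9e-10 of the volume.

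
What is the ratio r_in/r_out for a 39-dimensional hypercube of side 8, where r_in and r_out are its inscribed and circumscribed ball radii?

For an n-cube of any side s, the inradius is s/2 and the circumradius is s√n/2, so the ratio is 1/√39 ≈ 0.160128.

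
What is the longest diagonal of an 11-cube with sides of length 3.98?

d = √(3.98² + 3.98² + ... + 3.98²) [11 terms] = √(11·3.98²) = 3.98√11 ≈ 13.2002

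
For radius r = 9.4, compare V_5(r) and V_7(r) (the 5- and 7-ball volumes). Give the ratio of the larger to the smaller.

V_5(9.4) ≈ 386312, V_7(9.4) ≈ 3.0639e+07. The 7-ball is larger by a factor of 79.31.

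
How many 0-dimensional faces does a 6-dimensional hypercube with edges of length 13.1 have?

Number of 0-faces = C(6,0) · 2^(6-0) = 1 · 64 = 64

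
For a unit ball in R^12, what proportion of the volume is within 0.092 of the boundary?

V(inner)/V(outer) = ((1-0.092)/1)^12 ≈ 0.3141, so the shell fraction is 0.685927.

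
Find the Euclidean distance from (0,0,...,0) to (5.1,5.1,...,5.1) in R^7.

d = √(5.1² + 5.1² + ... + 5.1²) [7 terms] = √(7·5.1²) = 5.1√7 ≈ 13.4933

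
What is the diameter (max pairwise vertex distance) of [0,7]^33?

||(7,7,...,7)|| = √(33)·7 ≈ 40.2119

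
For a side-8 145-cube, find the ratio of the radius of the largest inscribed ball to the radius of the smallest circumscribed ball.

For an n-cube of any side s, the inradius is s/2 and the circumradius is s√n/2, so the ratio is 1/√145 ≈ 0.0830455.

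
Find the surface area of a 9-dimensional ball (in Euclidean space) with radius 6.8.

|∂B_9(6.8)| ≈ 1.35716e+08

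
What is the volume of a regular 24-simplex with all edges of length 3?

V_24 = √(25) · 3^24 / (24! · 2^(24/2)) ≈ 5.55667e-16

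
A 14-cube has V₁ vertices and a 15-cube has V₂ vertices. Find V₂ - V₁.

V₁ = 2^14 = 16384. V₂ = 2^15 = 32768. V₂ - V₁ = 16384.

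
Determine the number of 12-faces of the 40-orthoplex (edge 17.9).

Number of 12-faces = 2^(12+1) · C(40,12+1) = 8192 · 12033222880 = 98576161832960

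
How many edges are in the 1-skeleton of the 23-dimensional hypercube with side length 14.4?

Number of 1-faces = C(23,1)·2^(23-1) = 23·4194304 = 96468992.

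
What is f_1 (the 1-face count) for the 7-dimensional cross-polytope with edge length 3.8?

f_1(7-orthoplex) = 2^2 · (7 choose 2) = 84.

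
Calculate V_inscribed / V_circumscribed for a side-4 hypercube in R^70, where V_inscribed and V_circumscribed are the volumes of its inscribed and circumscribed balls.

The radii are 4/2 and 4√70/2, so the volume ratio is (1/√70)^70 = 70^{-70/2} ≈ 2.63979e-65.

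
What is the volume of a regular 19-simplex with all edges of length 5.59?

V = (5.59^19 / 19!) · √((19+1) / 2^19) ≈ 8.06232e-06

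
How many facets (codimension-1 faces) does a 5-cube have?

Number of 4-faces = C(5,4) · 2^(5-4) = 5 · 2 = 10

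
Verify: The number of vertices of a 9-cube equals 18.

False. The 9-cube has 2^9 = 512 vertices.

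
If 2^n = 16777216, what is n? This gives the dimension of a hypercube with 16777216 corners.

Since 2^n = 16777216, we have n = 24.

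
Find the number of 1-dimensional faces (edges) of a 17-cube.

The 17-cube has n·2^(n-1) = 17·2^16 = 17·65536 = 1114112 edges.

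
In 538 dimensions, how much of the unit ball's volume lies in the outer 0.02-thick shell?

1 - (1-0.02)^538 ≈ 0.999981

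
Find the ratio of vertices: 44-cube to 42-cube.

The 44-cube has 2^44 = 17592186044416 vertices. The 42-cube has 2^42 = 4398046511104 vertices. Ratio: 17592186044416/4398046511104 = 4.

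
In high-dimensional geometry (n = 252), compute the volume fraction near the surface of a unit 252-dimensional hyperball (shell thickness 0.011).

1 - (1-0.011)^252 ≈ 0.938416 ≈ 93.84%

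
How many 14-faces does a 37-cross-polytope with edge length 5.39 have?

Number of 14-faces = 2^(14+1) · C(37,14+1) = 32768 · 9364199760 = 306846097735680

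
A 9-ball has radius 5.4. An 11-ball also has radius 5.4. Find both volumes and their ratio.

V_9(5.4) ≈ 1.28784e+07. V_11(5.4) ≈ 2.14504e+08. Ratio V_9/V_11 ≈ 0.06004.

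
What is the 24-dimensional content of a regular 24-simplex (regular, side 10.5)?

V = (10.5^24 / 24!) · √((24+1) / 2^24) ≈ 0.00634523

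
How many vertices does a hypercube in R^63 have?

The 63-cube has 2^63 = 9223372036854775808 vertices.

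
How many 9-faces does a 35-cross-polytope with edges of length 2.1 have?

Each 9-face is the convex hull of 10 vertices, one chosen as ±e_i from each of 10 distinct axes: 2^10·C(35,10) = 187985301504.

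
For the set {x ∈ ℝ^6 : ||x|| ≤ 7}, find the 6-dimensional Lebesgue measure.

Volume = π^{6/2}·(7)^6/Γ(4) = 117649·π^3/6 ≈ 607976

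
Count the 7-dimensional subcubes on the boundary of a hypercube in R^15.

Choose 7 of 15 axes to span the face (C(15,7) = 6435 ways), then fix each of the remaining 8 coordinates at one of its two extreme values (2^8 = 256 ways): 6435·256 = 1647360.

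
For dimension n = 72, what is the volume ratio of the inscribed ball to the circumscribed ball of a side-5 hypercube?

V_in / V_out = (r_in/r_out)^72 = (1/√72)^72 = 72^(-72/2) ≈ 1.36782e-67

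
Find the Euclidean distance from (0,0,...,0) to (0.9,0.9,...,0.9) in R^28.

||(0.9,0.9,...,0.9)|| = √(28)·0.9 ≈ 4.76235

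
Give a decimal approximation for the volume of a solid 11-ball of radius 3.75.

The n-ball volume is π^(n/2)·r^n/Γ(n/2+1). With n=11, r=3.75: V ≈ 3.88552e+06.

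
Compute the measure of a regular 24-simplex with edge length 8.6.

Volume = 8.6^24 · √(25/2^24) / 24! ≈ 5.27069e-05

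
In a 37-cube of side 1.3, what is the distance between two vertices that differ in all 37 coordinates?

Diagonal = √37 · 1.3 ≈ 7.90759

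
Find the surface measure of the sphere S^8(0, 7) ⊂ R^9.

S_9(7) = 2·π^(9/2)·(7)^8 / Γ(9/2) = 26353376·π^4/15 ≈ 1.71137e+08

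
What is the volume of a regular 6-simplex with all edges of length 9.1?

For a regular n-simplex with edge a, V = (a^n / n!)·√((n+1)/2^n). With a=9.1, n=6: V ≈ 260.84.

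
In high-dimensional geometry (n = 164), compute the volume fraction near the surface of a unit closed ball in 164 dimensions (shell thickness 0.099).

1 - (1-0.099)^164 ≈ 0.9999999624 ≈ 99.999996%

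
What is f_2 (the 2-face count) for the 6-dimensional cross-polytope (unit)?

f_2(6-orthoplex) = 2^3 · (6 choose 3) = 160.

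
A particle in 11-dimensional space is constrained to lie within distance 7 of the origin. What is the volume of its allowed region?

The n-ball volume is π^(n/2)·r^n/Γ(n/2+1). With n=11, r=7: V = 18078415936·π^5/1485 ≈ 3.72549e+09.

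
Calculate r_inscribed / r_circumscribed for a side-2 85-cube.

r_in = 2/2 (half the side); r_out = 2√85/2 (half the diagonal). Ratio = 1/√85 ≈ 0.108465.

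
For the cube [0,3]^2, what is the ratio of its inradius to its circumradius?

For an n-cube of any side s, the inradius is s/2 and the circumradius is s√n/2, so the ratio is 1/√2 ≈ 0.707107.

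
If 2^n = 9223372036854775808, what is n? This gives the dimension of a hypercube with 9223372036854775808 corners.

n = log_2(9223372036854775808) = 63.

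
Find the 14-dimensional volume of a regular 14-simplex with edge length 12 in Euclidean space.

V_14 = √(15) · 12^14 / (14! · 2^(14/2)) ≈ 445.62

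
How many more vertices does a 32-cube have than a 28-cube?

The 32-cube has 2^32 = 4294967296 vertices. The 28-cube has 2^28 = 268435456 vertices. Difference: 4294967296 - 268435456 = 4026531840.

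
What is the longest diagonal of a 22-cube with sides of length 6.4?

||(6.4,6.4,...,6.4)|| = √(22)·6.4 ≈ 30.0187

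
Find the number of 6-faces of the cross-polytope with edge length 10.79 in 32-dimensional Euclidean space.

Number of 6-faces = 2^(6+1) · C(32,6+1) = 128 · 3365856 = 430829568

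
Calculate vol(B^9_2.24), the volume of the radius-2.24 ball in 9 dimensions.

The n-ball volume is π^(n/2)·r^n/Γ(n/2+1). With n=9, r=2.24: V ≈ 4683.28.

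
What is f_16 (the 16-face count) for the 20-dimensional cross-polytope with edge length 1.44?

An n-cross-polytope has 2^(k+1)·C(n,k+1) k-faces. Here 2^17·C(20,17) = 131072·1140 = 149422080.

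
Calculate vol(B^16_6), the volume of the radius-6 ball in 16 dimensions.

V_16(6) = π^(16/2) · (6)^16 / Γ(16/2 + 1) = 2448880128·π^8/35 ≈ 6.63894e+11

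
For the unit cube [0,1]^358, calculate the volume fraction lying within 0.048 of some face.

1 - (1 - 2·0.048)^358 = 1 - 0.904^358 ≈ 1 - 2.034e-16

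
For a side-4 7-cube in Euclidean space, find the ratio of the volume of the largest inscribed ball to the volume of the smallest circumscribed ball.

V_in/V_out = n^(-n/2) = 7^(-7/2) ≈ 0.00110194.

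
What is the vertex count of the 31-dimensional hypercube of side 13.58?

Each vertex is a binary string of length 31, so there are 2^31 = 2147483648.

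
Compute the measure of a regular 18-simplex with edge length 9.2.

V_18 = √(19) · 9.2^18 / (18! · 2^(18/2)) ≈ 0.296447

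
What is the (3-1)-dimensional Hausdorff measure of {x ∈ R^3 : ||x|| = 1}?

The surface area of an n-ball is 2π^(n/2) r^(n-1) / Γ(n/2). For n=3, r=1: 4πr² = 4π·(1)² ≈ 12.5664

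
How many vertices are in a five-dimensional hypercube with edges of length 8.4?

f_0(5-cube) = (5 choose 0) · 2^5 = 32.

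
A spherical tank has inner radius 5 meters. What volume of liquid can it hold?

V = 500·π/3 ≈ 523.599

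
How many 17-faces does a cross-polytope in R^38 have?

Number of 17-faces = 2^(17+1) · C(38,17+1) = 262144 · 33578000610 = 8802271391907840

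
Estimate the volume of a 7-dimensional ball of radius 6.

Volume = π^{7/2}·(6)^7/Γ(9/2) = 1492992·π^3/35 ≈ 1.32263e+06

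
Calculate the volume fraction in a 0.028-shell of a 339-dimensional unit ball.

V(inner)/V(outer) = ((1-0.028)/1)^339 ≈ 6.59e-05, so the shell fraction is 0.999934.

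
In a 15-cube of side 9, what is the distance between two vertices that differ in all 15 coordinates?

d = √(9² + 9² + ... + 9²) [15 terms] = √(15·9²) = 9√15 ≈ 34.8569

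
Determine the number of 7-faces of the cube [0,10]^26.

Number of 7-faces = C(26,7) · 2^(26-7) = 657800 · 524288 = 344876646400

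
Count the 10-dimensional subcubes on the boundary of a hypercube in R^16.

f_10(16-cube) = (16 choose 10) · 2^6 = 512512.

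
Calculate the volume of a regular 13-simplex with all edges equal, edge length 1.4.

For a regular n-simplex with edge a, V = (a^n / n!)·√((n+1)/2^n). With a=1.4, n=13: V ≈ 5.2693e-10.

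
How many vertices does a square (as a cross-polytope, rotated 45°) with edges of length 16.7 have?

The 2-dimensional cross-polytope has 2n = 2·2 = 4 vertices.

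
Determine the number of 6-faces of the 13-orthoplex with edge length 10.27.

Number of 6-faces = 2^(6+1) · C(13,6+1) = 128 · 1716 = 219648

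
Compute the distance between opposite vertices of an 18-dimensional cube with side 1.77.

The space diagonal of an n-cube of side s is s√n. Here 1.77·√18 ≈ 7.50947.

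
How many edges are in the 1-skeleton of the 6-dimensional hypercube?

An n-cube has n·2^(n-1) edges. With n = 6: 6·32 = 192.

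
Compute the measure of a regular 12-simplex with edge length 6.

V = (6^12 / 12!) · √((12+1) / 2^12) ≈ 0.256018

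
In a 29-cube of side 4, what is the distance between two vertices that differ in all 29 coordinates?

Diagonal = √29 · 4 ≈ 21.5407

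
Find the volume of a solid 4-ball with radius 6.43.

The n-ball volume is π^(n/2)·r^n/Γ(n/2+1). With n=4, r=6.43: V ≈ 8435.55.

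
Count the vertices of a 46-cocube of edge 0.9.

The vertices are ±e_1, ..., ±e_46, so there are 2·46 = 92.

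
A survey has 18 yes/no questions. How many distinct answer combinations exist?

The 18-cube has 2^18 = 262144 vertices.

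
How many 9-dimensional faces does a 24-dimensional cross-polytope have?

f_9(24-orthoplex) = 2^10 · (24 choose 10) = 2008326144.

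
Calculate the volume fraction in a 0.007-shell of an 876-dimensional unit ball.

V(inner)/V(outer) = ((1-0.007)/1)^876 ≈ 0.002126, so the shell fraction is 0.997874.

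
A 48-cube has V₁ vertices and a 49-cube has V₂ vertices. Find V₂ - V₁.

V₁ = 2^48 = 281474976710656. V₂ = 2^49 = 562949953421312. V₂ - V₁ = 281474976710656.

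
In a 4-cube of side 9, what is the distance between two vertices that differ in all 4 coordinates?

d = √(9² + 9² + ... + 9²) [4 terms] = √(4·9²) = 9√4 = 18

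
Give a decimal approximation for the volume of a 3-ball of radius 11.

Volume = π^{3/2}·(11)^3/Γ(5/2) = 5324·π/3 ≈ 5575.28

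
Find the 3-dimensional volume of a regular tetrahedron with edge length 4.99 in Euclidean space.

Volume = (√2/12) · 4.99³ = 14.6432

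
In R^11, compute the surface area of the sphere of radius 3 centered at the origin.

S = n·V_n(r)/r = 11·V_11(3)/3 (volume-to-surface relation), giving 139968·π^5/35 ≈ 1.2238e+06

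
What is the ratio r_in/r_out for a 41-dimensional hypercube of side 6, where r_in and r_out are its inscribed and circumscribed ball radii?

For an n-cube of any side s, the inradius is s/2 and the circumradius is s√n/2, so the ratio is 1/√41 ≈ 0.156174.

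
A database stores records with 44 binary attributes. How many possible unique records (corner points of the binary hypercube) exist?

An n-cube has 2^n vertices; for n = 44 that is 2^44 = 17592186044416.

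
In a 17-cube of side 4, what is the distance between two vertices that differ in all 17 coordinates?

Diagonal = √17 · 4 ≈ 16.4924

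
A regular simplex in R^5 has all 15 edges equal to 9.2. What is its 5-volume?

Volume = 9.2^5 · √(6/2^5) / 5! ≈ 237.826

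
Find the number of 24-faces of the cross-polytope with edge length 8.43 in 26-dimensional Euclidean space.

Each 24-face is the convex hull of 25 vertices, one chosen as ±e_i from each of 25 distinct axes: 2^25·C(26,25) = 872415232.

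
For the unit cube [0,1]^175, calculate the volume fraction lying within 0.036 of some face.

Shell fraction = 1 - (1-0.072)^175 ≈ 0.9999979064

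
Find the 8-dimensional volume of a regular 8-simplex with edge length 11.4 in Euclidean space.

V_8 = √(9) · 11.4^8 / (8! · 2^(8/2)) ≈ 1326.54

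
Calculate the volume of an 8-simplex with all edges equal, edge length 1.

For a regular n-simplex with edge a, V = (a^n / n!)·√((n+1)/2^n). With a=1, n=8: V ≈ 4.6503e-06.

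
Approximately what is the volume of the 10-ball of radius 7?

The n-ball volume is π^(n/2)·r^n/Γ(n/2+1). With n=10, r=7: V = 282475249·π^5/120 ≈ 7.20358e+08.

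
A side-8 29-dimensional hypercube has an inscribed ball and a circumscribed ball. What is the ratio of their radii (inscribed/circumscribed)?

r_in = 8/2 (half the side); r_out = 8√29/2 (half the diagonal). Ratio = 1/√29 ≈ 0.185695.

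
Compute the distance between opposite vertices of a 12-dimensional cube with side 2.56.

||(2.56,2.56,...,2.56)|| = √(12)·2.56 ≈ 8.8681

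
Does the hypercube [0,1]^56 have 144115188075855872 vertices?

False. The 56-cube has 2^56 = 72057594037927936 vertices.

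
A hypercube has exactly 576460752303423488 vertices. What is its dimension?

The n-cube has 2^n vertices, and 576460752303423488 = 2^59, so n = 59.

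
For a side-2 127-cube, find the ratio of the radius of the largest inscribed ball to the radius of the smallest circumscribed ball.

Ratio = (s/2)/(s√127/2) = 127^(-1/2) ≈ 0.0887357.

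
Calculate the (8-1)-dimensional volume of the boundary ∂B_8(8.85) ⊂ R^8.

The surface area of an n-ball is 2π^(n/2) r^(n-1) / Γ(n/2). For n=8, r=8.85: 1.38064e+08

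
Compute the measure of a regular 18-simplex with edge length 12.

For a regular n-simplex with edge a, V = (a^n / n!)·√((n+1)/2^n). With a=12, n=18: V ≈ 35.402.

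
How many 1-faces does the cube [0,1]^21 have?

Each of the 2^21 = 2097152 vertices has degree 21; total edges = 21·2^21/2 = 22020096.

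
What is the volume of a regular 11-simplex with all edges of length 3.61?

V_11 = √(12) · 3.61^11 / (11! · 2^(11/2)) ≈ 0.00260225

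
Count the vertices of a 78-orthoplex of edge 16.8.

The 78-dimensional cross-polytope has 2n = 2·78 = 156 vertices.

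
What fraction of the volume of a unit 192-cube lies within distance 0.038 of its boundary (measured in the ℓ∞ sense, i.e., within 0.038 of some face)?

1 - (1 - 2·0.038)^192 = 1 - 0.924^192 ≈ 0.9999997435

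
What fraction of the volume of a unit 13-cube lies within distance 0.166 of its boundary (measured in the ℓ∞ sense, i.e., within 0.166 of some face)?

The inner cube has side 1-2·0.166 = 0.668 and volume (0.668)^13 ≈ 0.005273, so the shell holds 0.994727 of the volume.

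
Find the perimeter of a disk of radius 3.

S = n·V_n(r)/r = 2·V_2(3)/3 (volume-to-surface relation), giving 2πr = 2π·3 ≈ 18.8496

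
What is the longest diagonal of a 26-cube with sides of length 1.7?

||(1.7,1.7,...,1.7)|| = √(26)·1.7 ≈ 8.66833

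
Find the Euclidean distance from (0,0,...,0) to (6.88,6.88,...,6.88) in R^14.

d = √(6.88² + 6.88² + ... + 6.88²) [14 terms] = √(14·6.88²) = 6.88√14 ≈ 25.7426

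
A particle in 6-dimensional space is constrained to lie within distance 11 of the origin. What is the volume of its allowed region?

The n-ball volume is π^(n/2)·r^n/Γ(n/2+1). With n=6, r=11: V = 1771561·π^3/6 ≈ 9.15492e+06.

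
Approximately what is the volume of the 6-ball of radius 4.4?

The n-ball volume is π^(n/2)·r^n/Γ(n/2+1). With n=6, r=4.4: V ≈ 37498.5.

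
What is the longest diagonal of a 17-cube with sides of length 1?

d = √(1² + 1² + ... + 1²) [17 terms] = √(17·1²) = 1√17 ≈ 4.12311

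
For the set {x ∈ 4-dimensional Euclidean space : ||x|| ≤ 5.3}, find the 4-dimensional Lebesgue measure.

Volume = π^{4/2}·(5.3)^4/Γ(3) ≈ 3893.8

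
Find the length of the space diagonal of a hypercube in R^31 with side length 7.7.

The space diagonal of an n-cube of side s is s√n. Here 7.7·√31 ≈ 42.8718.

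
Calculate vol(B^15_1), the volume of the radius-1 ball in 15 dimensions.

Volume = π^{15/2}·(1)^15/Γ(17/2) = 256·π^7/2027025 ≈ 0.381443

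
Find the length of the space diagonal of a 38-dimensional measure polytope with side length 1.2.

The space diagonal of an n-cube of side s is s√n. Here 1.2·√38 ≈ 7.3973.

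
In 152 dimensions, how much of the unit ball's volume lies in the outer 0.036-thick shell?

Shell fraction = 1 - (1-0.036)^152 ≈ 0.996201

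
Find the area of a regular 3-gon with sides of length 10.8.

Area = (√3/4) · 10.8² = 50.5066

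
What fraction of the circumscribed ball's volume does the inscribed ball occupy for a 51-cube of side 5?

Volume scales as r^n, and r_in/r_out = 1/√51, giving (1/√51)^51 ≈ 2.86392e-44.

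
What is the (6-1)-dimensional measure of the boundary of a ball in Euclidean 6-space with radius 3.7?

|∂B_6(3.7)| ≈ 21501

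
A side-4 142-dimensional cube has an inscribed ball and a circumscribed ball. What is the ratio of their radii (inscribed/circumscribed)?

r_in / r_out = (4/2) / (4√142/2) = 1/√142 ≈ 0.0839181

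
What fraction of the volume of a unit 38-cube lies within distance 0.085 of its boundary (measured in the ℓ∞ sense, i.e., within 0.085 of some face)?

The inner cube has side 1-2·0.085 = 0.83 and volume (0.83)^38 ≈ 0.0008413, so the shell holds 0.999159 of the volume.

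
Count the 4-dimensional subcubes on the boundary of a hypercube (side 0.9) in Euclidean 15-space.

An n-cube has C(n,k)·2^(n-k) k-faces. Here C(15,4)·2^11 = 1365·2048 = 2795520.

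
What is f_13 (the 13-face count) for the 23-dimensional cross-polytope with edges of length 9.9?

An n-cross-polytope has 2^(k+1)·C(n,k+1) k-faces. Here 2^14·C(23,14) = 16384·817190 = 13388840960.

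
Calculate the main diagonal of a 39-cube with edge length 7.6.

d = √(7.6² + 7.6² + ... + 7.6²) [39 terms] = √(39·7.6²) = 7.6√39 ≈ 47.462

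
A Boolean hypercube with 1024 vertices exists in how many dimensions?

Since 2^n = 1024, we have n = 10.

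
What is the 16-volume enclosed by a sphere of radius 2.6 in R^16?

V_16(2.6) = π^(16/2) · (2.6)^16 / Γ(16/2 + 1) ≈ 1.02625e+06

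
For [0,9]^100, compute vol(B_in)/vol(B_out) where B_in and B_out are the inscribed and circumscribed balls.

V_in / V_out = (r_in/r_out)^100 = (1/√100)^100 = 100^(-100/2) ≈ 1e-100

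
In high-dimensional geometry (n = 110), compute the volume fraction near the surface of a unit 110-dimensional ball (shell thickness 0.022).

1 - (1-0.022)^110 ≈ 0.913449 ≈ 91.34%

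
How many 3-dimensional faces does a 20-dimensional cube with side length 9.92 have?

An n-cube has C(n,k)·2^(n-k) k-faces. Here C(20,3)·2^17 = 1140·131072 = 149422080.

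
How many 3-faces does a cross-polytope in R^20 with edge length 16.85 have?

Number of 3-faces = 2^(3+1) · C(20,3+1) = 16 · 4845 = 77520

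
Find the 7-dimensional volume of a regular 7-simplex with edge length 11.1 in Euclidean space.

V_7 = √(8) · 11.1^7 / (7! · 2^(7/2)) ≈ 1029.84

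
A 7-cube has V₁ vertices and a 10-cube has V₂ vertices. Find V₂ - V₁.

V₁ = 2^7 = 128. V₂ = 2^10 = 1024. V₂ - V₁ = 896.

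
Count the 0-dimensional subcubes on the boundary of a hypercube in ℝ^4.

Number of 0-faces = C(4,0) · 2^(4-0) = 1 · 16 = 16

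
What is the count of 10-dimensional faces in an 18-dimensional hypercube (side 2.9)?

Choose 10 of 18 axes to span the face (C(18,10) = 43758 ways), then fix each of the remaining 8 coordinates at one of its two extreme values (2^8 = 256 ways): 43758·256 = 11202048.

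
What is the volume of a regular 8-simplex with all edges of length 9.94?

For a regular n-simplex with edge a, V = (a^n / n!)·√((n+1)/2^n). With a=9.94, n=8: V ≈ 443.172.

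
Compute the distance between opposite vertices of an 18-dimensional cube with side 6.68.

d = √(6.68² + 6.68² + ... + 6.68²) [18 terms] = √(18·6.68²) = 6.68√18 ≈ 28.3408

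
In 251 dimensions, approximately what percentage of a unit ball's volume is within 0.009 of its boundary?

1 - (1-0.009)^251 ≈ 0.896608 ≈ 89.66%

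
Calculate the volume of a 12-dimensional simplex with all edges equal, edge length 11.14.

Volume = 11.14^12 · √(13/2^12) / 12! ≈ 429.613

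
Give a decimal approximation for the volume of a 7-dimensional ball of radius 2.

The n-ball volume is π^(n/2)·r^n/Γ(n/2+1). With n=7, r=2: V = 2048·π^3/105 ≈ 604.77.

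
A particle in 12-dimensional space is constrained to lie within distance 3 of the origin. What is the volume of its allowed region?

V = 59049·π^6/80 ≈ 709613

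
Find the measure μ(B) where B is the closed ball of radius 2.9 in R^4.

V_4(2.9) = π^(4/2) · (2.9)^4 / Γ(4/2 + 1) ≈ 349.029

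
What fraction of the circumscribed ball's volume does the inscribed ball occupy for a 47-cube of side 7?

Volume scales as r^n, and r_in/r_out = 1/√47, giving (1/√47)^47 ≈ 5.07809e-40.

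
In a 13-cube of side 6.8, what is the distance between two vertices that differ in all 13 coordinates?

d = √(6.8² + 6.8² + ... + 6.8²) [13 terms] = √(13·6.8²) = 6.8√13 ≈ 24.5177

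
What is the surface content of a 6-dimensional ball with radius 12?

|∂B_6(12)| = 248832·π^3 ≈ 7.71535e+06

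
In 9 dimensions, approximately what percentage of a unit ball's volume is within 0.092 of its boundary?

1 - (1-0.092)^9 ≈ 0.580461 ≈ 58.05%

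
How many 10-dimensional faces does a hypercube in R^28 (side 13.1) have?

Choose 10 of 28 axes to span the face (C(28,10) = 13123110 ways), then fix each of the remaining 18 coordinates at one of its two extreme values (2^18 = 262144 ways): 13123110·262144 = 3440144547840.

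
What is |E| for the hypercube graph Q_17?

An n-cube has n·2^(n-1) edges. With n = 17: 17·65536 = 1114112.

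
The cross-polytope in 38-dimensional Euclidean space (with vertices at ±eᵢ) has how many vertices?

The 38-dimensional cross-polytope has 2n = 2·38 = 76 vertices.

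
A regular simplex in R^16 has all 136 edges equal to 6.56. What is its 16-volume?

V = (6.56^16 / 16!) · √((16+1) / 2^16) ≈ 0.0090537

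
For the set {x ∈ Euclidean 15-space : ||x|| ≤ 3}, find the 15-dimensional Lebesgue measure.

Volume = π^{15/2}·(3)^15/Γ(17/2) = 45349632·π^7/25025 ≈ 5.47329e+06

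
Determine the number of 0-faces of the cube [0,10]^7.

Choose 0 of 7 axes to span the face (C(7,0) = 1 way), then fix each of the remaining 7 coordinates at one of its two extreme values (2^7 = 128 ways): 1·128 = 128.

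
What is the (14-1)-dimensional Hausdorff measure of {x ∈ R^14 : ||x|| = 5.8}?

S = n·V_n(r)/r = 14·V_14(5.8)/5.8 (volume-to-surface relation), giving 7.05197e+10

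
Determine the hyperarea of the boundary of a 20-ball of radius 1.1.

S = n·V_n(r)/r = 20·V_20(1.1)/1.1 (volume-to-surface relation), giving 3.15665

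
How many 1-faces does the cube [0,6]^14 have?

Number of 1-faces = C(14,1)·2^(14-1) = 14·8192 = 114688.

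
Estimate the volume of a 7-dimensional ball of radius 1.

V = 16·π^3/105 ≈ 4.72477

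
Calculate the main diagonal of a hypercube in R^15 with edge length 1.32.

The space diagonal of an n-cube of side s is s√n. Here 1.32·√15 ≈ 5.11234.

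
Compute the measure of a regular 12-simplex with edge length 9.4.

V = (9.4^12 / 12!) · √((12+1) / 2^12) ≈ 55.9743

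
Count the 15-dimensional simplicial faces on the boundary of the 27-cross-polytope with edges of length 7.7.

Each 15-face is the convex hull of 16 vertices, one chosen as ±e_i from each of 16 distinct axes: 2^16·C(27,16) = 854451486720.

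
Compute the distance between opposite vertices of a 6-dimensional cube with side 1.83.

||(1.83,1.83,...,1.83)|| = √(6)·1.83 ≈ 4.48257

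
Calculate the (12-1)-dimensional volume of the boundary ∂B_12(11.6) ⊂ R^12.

S = n·V_n(r)/r = 12·V_12(11.6)/11.6 (volume-to-surface relation), giving 8.19947e+12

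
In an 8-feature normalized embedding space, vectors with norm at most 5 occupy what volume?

V = 390625·π^4/24 ≈ 1.58543e+06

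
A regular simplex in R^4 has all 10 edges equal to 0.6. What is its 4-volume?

For a regular n-simplex with edge a, V = (a^n / n!)·√((n+1)/2^n). With a=0.6, n=4: V ≈ 0.00301869.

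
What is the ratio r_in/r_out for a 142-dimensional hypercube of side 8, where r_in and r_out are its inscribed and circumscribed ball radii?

r_in / r_out = (8/2) / (8√142/2) = 1/√142 ≈ 0.0839181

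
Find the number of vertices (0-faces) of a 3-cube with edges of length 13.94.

An n-cube has C(n,k)·2^(n-k) k-faces. Here C(3,0)·2^3 = 1·8 = 8.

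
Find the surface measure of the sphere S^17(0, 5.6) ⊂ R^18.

S_18(5.6) = 2·π^(18/2)·(5.6)^17 / Γ(18/2) ≈ 7.7456e+12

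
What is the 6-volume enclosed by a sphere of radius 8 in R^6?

The n-ball volume is π^(n/2)·r^n/Γ(n/2+1). With n=6, r=8: V = 131072·π^3/3 ≈ 1.35468e+06.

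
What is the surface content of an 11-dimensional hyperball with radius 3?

S_11(3) = 2·π^(11/2)·(3)^10 / Γ(11/2) = 139968·π^5/35 ≈ 1.2238e+06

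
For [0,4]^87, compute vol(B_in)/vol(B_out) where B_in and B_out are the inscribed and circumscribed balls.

V_in / V_out = (r_in/r_out)^87 = (1/√87)^87 = 87^(-87/2) ≈ 4.27477e-85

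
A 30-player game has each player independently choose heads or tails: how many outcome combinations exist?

An n-cube has 2^n vertices; for n = 30 that is 2^30 = 1073741824.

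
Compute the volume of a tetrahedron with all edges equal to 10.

Volume = (√2/12) · 10³ = 117.851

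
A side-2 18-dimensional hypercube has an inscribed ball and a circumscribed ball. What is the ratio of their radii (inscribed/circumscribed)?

Ratio = (s/2)/(s√18/2) = 18^(-1/2) ≈ 0.235702.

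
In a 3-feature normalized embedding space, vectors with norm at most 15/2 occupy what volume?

V = 1125·π/2 ≈ 1767.15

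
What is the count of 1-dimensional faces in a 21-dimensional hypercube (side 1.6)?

Number of 1-faces = C(21,1) · 2^(21-1) = 21 · 1048576 = 22020096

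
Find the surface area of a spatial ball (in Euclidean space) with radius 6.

|∂B_3(6)| = 4πr² = 4π·(6)² ≈ 452.389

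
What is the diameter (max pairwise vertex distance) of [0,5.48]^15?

||(5.48,5.48,...,5.48)|| = √(15)·5.48 ≈ 21.2239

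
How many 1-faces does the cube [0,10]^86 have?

An n-cube has n·2^(n-1) edges. With n = 86: 86·38685626227668133590597632 = 3326963855579459488791396352.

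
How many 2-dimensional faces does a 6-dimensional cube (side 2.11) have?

An n-cube has C(n,k)·2^(n-k) k-faces. Here C(6,2)·2^4 = 15·16 = 240.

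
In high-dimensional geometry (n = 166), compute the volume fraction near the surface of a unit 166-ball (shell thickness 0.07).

1 - (1-0.07)^166 ≈ 0.999994 ≈ 99.999414%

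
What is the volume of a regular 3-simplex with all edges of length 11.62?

Volume = (√2/12) · 11.62³ = 184.906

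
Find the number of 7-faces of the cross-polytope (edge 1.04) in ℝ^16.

Number of 7-faces = 2^(7+1) · C(16,7+1) = 256 · 12870 = 3294720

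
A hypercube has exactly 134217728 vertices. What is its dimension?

2^n = 134217728 ⇒ n = log_2(134217728) = 27.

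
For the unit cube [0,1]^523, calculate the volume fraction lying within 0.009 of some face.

Shell fraction = 1 - (1-0.018)^523 ≈ 0.999925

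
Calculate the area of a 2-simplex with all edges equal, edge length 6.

Area = (√3/4) · 6² = 15.5885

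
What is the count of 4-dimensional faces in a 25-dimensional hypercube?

Choose 4 of 25 axes to span the face (C(25,4) = 12650 ways), then fix each of the remaining 21 coordinates at one of its two extreme values (2^21 = 2097152 ways): 12650·2097152 = 26528972800.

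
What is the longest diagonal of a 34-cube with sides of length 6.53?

d = √(6.53² + 6.53² + ... + 6.53²) [34 terms] = √(34·6.53²) = 6.53√34 ≈ 38.0761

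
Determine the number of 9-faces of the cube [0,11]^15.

Choose 9 of 15 axes to span the face (C(15,9) = 5005 ways), then fix each of the remaining 6 coordinates at one of its two extreme values (2^6 = 64 ways): 5005·64 = 320320.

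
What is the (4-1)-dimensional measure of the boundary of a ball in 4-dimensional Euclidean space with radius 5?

The surface area of an n-ball is 2π^(n/2) r^(n-1) / Γ(n/2). For n=4, r=5: 250·π^2 ≈ 2467.4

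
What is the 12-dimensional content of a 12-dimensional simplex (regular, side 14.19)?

For a regular n-simplex with edge a, V = (a^n / n!)·√((n+1)/2^n). With a=14.19, n=12: V ≈ 7838.69.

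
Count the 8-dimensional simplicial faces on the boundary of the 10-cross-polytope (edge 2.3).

Each 8-face is the convex hull of 9 vertices, one chosen as ±e_i from each of 9 distinct axes: 2^9·C(10,9) = 5120.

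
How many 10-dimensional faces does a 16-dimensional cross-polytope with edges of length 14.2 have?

Each 10-face is the convex hull of 11 vertices, one chosen as ±e_i from each of 11 distinct axes: 2^11·C(16,11) = 8945664.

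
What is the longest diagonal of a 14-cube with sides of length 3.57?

d = √(3.57² + 3.57² + ... + 3.57²) [14 terms] = √(14·3.57²) = 3.57√14 ≈ 13.3577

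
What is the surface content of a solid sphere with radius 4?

The surface area of an n-ball is 2π^(n/2) r^(n-1) / Γ(n/2). For n=3, r=4: 4πr² = 4π·(4)² ≈ 201.062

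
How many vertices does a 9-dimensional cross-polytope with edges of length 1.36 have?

Number of vertices = 2n = 18.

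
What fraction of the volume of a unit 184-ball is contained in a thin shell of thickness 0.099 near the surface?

1 - (1-0.099)^184 ≈ 0.9999999953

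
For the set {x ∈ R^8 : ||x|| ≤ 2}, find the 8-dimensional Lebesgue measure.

V_8(2) = π^(8/2) · (2)^8 / Γ(8/2 + 1) = 32·π^4/3 ≈ 1039.03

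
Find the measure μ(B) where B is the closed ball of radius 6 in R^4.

V = 648·π^2 ≈ 6395.5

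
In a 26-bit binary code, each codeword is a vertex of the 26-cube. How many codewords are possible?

Each vertex is a binary string of length 26, so there are 2^26 = 67108864.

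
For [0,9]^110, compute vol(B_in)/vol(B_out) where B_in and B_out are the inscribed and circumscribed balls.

V_in/V_out = n^(-n/2) = 110^(-110/2) ≈ 5.28935e-113.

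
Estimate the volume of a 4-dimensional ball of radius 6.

V_4(6) = π^(4/2) · (6)^4 / Γ(4/2 + 1) = 648·π^2 ≈ 6395.5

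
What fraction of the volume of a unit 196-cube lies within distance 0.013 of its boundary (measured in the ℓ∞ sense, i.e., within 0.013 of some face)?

The inner cube has side 1-2·0.013 = 0.974 and volume (0.974)^196 ≈ 0.005722, so the shell holds 0.994278 of the volume.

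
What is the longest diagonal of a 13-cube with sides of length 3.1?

||(3.1,3.1,...,3.1)|| = √(13)·3.1 ≈ 11.1772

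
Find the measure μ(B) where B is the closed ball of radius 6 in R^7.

V_7(6) = π^(7/2) · (6)^7 / Γ(7/2 + 1) = 1492992·π^3/35 ≈ 1.32263e+06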